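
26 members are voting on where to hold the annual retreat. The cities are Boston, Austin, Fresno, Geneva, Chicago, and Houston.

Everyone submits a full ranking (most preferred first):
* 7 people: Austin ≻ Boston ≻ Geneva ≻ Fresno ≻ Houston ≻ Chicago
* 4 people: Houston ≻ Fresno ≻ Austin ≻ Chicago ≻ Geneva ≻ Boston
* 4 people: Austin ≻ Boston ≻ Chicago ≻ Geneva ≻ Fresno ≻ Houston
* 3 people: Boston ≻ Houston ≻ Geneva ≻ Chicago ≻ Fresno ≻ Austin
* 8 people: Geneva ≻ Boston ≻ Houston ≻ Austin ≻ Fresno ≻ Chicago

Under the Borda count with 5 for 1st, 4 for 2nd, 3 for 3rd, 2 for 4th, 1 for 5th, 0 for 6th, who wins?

Boston: 7×4 + 4×0 + 4×4 + 3×5 + 8×4 = 91
Austin: 7×5 + 4×3 + 4×5 + 3×0 + 8×2 = 83
Fresno: 7×2 + 4×4 + 4×1 + 3×1 + 8×1 = 45
Geneva: 7×3 + 4×1 + 4×2 + 3×3 + 8×5 = 82
Chicago: 7×0 + 4×2 + 4×3 + 3×2 + 8×0 = 26
Houston: 7×1 + 4×5 + 4×0 + 3×4 + 8×3 = 63

Boston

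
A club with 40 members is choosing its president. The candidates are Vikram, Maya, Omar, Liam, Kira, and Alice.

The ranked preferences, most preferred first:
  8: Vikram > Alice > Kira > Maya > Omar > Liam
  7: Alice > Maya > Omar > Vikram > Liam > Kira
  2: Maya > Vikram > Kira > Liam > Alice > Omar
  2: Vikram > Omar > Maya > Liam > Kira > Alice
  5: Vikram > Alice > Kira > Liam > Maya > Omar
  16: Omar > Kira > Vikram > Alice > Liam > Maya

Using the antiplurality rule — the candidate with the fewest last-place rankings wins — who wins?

Vikram

Last-place votes: Vikram 0, Maya 16, Omar 7, Liam 8, Kira 7, Alice 2.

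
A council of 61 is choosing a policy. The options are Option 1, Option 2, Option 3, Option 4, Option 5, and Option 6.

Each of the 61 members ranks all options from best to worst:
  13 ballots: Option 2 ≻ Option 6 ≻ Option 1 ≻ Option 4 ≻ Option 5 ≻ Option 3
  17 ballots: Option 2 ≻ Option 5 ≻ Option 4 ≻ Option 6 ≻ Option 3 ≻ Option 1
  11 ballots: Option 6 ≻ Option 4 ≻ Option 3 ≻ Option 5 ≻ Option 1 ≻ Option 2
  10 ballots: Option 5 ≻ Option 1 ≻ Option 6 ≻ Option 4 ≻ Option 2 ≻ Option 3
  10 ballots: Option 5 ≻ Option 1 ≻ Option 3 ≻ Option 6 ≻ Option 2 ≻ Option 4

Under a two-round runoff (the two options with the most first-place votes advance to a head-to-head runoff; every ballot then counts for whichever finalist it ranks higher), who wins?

Option 5

Round 1 first-place votes: Option 1 0, Option 2 30, Option 3 0, Option 4 0, Option 5 20, Option 6 11. Option 2 and Option 5 advance.
Runoff: Option 2 is ranked above Option 5 on 30 ballots, Option 5 above Option 2 on 31.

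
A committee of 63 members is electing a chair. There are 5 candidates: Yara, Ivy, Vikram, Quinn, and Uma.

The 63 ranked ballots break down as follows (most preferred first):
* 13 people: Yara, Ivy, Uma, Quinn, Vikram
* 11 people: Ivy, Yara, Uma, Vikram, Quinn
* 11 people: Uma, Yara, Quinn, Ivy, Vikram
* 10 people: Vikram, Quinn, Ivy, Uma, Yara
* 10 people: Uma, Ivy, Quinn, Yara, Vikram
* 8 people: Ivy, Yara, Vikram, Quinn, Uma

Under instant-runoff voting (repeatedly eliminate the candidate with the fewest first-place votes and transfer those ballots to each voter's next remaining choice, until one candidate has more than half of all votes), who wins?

Ivy

Round 1: Yara 13, Ivy 19, Vikram 10, Quinn 0, Uma 21. Quinn eliminated.
Round 2: Yara 13, Ivy 19, Vikram 10, Uma 21. Vikram eliminated.
Round 3: Yara 13, Ivy 29, Uma 21. Yara eliminated.
Round 4: Ivy 42, Uma 21. Ivy has a majority (≥32).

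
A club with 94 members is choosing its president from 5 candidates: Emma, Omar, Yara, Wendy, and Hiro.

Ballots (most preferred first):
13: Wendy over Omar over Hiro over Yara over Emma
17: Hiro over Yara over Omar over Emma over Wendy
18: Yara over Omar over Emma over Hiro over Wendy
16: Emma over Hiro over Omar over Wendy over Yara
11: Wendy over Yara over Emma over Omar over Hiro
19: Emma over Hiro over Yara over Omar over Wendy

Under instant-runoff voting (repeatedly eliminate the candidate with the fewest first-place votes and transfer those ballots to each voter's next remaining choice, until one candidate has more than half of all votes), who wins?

Yara

Round 1: Emma 35, Omar 0, Yara 18, Wendy 24, Hiro 17. Omar eliminated.
Round 2: Emma 35, Yara 18, Wendy 24, Hiro 17. Hiro eliminated.
Round 3: Emma 35, Yara 35, Wendy 24. Wendy eliminated.
Round 4: Emma 35, Yara 59. Yara has a majority (≥48).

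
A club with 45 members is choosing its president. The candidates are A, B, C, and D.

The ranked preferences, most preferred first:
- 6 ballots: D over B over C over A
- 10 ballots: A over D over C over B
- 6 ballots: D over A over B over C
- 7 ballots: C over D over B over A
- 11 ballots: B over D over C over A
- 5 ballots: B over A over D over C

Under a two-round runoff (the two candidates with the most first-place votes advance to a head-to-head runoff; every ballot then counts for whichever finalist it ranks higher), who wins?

D

Round 1 first-place votes: A 10, B 16, C 7, D 12. B and D advance.
Runoff: B is ranked above D on 16 ballots, D above B on 29.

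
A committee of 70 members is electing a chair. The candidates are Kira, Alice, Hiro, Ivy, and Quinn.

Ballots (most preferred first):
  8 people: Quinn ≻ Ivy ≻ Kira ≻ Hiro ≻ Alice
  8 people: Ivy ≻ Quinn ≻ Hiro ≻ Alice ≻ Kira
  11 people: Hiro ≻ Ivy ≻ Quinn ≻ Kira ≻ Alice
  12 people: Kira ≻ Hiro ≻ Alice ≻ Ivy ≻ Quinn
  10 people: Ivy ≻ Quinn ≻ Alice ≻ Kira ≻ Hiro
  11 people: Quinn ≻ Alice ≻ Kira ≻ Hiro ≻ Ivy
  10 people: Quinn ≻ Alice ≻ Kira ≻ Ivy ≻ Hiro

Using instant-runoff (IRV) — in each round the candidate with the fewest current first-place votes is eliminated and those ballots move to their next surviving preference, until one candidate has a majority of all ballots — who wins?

Round 1: Kira 12, Alice 0, Hiro 11, Ivy 18, Quinn 29. Alice eliminated.
Round 2: Kira 12, Hiro 11, Ivy 18, Quinn 29. Hiro eliminated.
Round 3: Kira 12, Ivy 29, Quinn 29. Kira eliminated.
Round 4: Ivy 41, Quinn 29. Ivy has a majority (≥36).

Ivy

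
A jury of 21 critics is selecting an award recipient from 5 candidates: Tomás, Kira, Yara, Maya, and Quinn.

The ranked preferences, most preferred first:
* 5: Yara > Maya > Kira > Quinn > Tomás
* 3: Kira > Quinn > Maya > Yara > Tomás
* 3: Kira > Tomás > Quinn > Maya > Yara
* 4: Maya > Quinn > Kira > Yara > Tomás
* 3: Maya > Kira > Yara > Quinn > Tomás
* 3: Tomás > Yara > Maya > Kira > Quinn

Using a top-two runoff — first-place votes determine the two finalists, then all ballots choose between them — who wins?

Maya

Round 1 first-place votes: Tomás 3, Kira 6, Yara 5, Maya 7, Quinn 0. Maya and Kira advance.
Runoff: Maya is ranked above Kira on 15 ballots, Kira above Maya on 6.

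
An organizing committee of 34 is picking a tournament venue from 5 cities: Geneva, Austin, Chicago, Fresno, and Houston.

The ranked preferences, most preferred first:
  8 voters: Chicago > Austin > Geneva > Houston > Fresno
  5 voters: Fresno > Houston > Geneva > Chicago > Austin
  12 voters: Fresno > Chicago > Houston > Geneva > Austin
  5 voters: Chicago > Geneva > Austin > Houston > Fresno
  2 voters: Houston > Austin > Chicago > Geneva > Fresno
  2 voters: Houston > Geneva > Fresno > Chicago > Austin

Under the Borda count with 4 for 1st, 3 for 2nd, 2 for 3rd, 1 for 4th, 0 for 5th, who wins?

Geneva: 8×2 + 5×2 + 12×1 + 5×3 + 2×1 + 2×3 = 61
Austin: 8×3 + 5×0 + 12×0 + 5×2 + 2×3 + 2×0 = 40
Chicago: 8×4 + 5×1 + 12×3 + 5×4 + 2×2 + 2×1 = 99
Fresno: 8×0 + 5×4 + 12×4 + 5×0 + 2×0 + 2×2 = 72
Houston: 8×1 + 5×3 + 12×2 + 5×1 + 2×4 + 2×4 = 68

Chicago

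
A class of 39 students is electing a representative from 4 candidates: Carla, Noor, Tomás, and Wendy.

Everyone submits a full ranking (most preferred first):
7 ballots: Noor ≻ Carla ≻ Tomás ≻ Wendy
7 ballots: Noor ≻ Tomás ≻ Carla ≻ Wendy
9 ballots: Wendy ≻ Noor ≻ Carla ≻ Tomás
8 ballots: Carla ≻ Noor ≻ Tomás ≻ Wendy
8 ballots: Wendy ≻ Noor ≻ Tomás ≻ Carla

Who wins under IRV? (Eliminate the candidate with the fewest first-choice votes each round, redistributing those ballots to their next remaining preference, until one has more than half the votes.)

Round 1: Carla 8, Noor 14, Tomás 0, Wendy 17. Tomás eliminated.
Round 2: Carla 8, Noor 14, Wendy 17. Carla eliminated.
Round 3: Noor 22, Wendy 17. Noor has a majority (≥20).

Noor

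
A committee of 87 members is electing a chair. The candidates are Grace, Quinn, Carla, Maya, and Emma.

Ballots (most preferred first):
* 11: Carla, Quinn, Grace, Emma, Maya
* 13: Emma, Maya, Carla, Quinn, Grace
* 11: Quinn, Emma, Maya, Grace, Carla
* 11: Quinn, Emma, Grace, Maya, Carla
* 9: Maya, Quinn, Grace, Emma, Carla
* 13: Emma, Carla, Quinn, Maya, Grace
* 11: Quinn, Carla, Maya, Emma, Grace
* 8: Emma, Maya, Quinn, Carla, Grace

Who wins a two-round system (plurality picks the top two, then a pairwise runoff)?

Round 1 first-place votes: Grace 0, Quinn 33, Carla 11, Maya 9, Emma 34. Emma and Quinn advance.
Runoff: Emma is ranked above Quinn on 34 ballots, Quinn above Emma on 53.

Quinn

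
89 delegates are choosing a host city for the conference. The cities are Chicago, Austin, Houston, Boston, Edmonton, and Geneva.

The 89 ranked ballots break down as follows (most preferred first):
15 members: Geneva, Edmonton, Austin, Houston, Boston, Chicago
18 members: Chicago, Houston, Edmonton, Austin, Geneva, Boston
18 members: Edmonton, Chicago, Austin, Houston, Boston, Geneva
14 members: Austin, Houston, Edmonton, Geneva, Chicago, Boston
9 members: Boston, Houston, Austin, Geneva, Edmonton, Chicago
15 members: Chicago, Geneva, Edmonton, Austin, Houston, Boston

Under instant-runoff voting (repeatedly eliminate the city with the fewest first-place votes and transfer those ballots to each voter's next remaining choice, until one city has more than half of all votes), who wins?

Edmonton

Round 1: Chicago 33, Austin 14, Houston 0, Boston 9, Edmonton 18, Geneva 15. Houston eliminated.
Round 2: Chicago 33, Austin 14, Boston 9, Edmonton 18, Geneva 15. Boston eliminated.
Round 3: Chicago 33, Austin 23, Edmonton 18, Geneva 15. Geneva eliminated.
Round 4: Chicago 33, Austin 23, Edmonton 33. Austin eliminated.
Round 5: Chicago 33, Edmonton 56. Edmonton has a majority (≥45).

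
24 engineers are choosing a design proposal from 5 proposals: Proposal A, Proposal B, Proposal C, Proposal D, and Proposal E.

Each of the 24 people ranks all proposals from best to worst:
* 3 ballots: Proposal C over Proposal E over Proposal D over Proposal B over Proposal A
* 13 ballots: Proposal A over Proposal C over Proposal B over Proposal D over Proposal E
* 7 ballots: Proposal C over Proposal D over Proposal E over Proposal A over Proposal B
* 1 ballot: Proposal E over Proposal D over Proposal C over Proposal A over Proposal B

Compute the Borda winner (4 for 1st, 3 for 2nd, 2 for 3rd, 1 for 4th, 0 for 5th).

Proposal C

Proposal A: 3×0 + 13×4 + 7×1 + 1×1 = 60
Proposal B: 3×1 + 13×2 + 7×0 + 1×0 = 29
Proposal C: 3×4 + 13×3 + 7×4 + 1×2 = 81
Proposal D: 3×2 + 13×1 + 7×3 + 1×3 = 43
Proposal E: 3×3 + 13×0 + 7×2 + 1×4 = 27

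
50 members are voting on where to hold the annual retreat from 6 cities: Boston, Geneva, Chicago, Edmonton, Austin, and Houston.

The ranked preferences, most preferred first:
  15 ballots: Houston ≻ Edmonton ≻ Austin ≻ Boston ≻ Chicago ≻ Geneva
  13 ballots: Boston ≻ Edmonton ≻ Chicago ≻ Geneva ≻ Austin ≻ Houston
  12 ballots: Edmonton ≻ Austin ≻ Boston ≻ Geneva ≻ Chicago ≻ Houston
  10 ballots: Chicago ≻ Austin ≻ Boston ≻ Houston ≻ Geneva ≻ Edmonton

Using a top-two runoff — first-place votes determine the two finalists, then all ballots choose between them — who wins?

Round 1 first-place votes: Boston 13, Geneva 0, Chicago 10, Edmonton 12, Austin 0, Houston 15. Houston and Boston advance.
Runoff: Houston is ranked above Boston on 15 ballots, Boston above Houston on 35.

Boston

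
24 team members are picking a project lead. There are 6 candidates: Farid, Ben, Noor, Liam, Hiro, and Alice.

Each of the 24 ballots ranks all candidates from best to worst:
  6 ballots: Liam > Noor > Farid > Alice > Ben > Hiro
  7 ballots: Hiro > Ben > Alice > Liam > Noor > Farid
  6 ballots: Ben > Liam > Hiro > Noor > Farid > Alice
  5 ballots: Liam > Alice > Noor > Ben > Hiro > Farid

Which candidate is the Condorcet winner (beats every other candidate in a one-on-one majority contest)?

Ben vs Farid: 18–6
Ben vs Noor: 13–11
Ben vs Liam: 13–11
Ben vs Hiro: 17–7
Ben vs Alice: 13–11
Ben beats every other candidate.

Ben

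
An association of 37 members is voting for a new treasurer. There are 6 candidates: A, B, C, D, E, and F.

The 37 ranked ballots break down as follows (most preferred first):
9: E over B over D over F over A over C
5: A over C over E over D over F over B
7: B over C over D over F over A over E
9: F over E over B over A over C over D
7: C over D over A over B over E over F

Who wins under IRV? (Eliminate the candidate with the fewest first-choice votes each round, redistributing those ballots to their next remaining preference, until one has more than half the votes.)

C

Round 1: A 5, B 7, C 7, D 0, E 9, F 9. D eliminated.
Round 2: A 5, B 7, C 7, E 9, F 9. A eliminated.
Round 3: B 7, C 12, E 9, F 9. B eliminated.
Round 4: C 19, E 9, F 9. C has a majority (≥19).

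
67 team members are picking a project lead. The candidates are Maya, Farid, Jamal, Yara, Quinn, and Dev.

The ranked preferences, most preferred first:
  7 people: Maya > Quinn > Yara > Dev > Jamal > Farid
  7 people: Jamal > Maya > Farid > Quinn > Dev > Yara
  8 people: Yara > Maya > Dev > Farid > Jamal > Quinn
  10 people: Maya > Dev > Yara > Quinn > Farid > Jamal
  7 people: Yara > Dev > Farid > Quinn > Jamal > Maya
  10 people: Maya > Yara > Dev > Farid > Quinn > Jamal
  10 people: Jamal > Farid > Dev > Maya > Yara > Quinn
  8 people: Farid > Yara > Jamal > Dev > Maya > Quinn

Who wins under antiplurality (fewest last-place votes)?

Last-place votes: Maya 7, Farid 7, Jamal 20, Yara 7, Quinn 26, Dev 0.

Dev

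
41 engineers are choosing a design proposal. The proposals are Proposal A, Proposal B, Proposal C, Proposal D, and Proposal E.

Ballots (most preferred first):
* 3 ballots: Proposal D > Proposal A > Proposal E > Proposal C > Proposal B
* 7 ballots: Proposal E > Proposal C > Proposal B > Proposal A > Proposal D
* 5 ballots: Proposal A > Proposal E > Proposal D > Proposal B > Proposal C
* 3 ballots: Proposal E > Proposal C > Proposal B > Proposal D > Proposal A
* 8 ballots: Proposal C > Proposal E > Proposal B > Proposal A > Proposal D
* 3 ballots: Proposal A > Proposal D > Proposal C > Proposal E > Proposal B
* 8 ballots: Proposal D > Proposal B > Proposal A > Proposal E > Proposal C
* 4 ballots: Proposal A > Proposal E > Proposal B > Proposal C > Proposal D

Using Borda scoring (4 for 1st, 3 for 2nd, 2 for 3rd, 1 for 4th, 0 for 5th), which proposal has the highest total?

Proposal A: 3×3 + 7×1 + 5×4 + 3×0 + 8×1 + 3×4 + 8×2 + 4×4 = 88
Proposal B: 3×0 + 7×2 + 5×1 + 3×2 + 8×2 + 3×0 + 8×3 + 4×2 = 73
Proposal C: 3×1 + 7×3 + 5×0 + 3×3 + 8×4 + 3×2 + 8×0 + 4×1 = 75
Proposal D: 3×4 + 7×0 + 5×2 + 3×1 + 8×0 + 3×3 + 8×4 + 4×0 = 66
Proposal E: 3×2 + 7×4 + 5×3 + 3×4 + 8×3 + 3×1 + 8×1 + 4×3 = 108

Proposal E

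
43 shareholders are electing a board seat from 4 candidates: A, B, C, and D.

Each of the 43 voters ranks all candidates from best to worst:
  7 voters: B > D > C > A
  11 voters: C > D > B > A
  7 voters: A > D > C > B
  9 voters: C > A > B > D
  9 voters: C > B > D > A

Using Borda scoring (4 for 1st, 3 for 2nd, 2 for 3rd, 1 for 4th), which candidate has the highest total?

C

A: 7×1 + 11×1 + 7×4 + 9×3 + 9×1 = 82
B: 7×4 + 11×2 + 7×1 + 9×2 + 9×3 = 102
C: 7×2 + 11×4 + 7×2 + 9×4 + 9×4 = 144
D: 7×3 + 11×3 + 7×3 + 9×1 + 9×2 = 102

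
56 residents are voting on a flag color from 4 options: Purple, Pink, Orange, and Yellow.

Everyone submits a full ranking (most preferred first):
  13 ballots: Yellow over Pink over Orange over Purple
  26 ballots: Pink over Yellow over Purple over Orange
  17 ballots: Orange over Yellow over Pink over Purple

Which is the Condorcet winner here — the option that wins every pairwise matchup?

Yellow

Yellow vs Purple: 56–0
Yellow vs Pink: 30–26
Yellow vs Orange: 39–17
Yellow beats every other option.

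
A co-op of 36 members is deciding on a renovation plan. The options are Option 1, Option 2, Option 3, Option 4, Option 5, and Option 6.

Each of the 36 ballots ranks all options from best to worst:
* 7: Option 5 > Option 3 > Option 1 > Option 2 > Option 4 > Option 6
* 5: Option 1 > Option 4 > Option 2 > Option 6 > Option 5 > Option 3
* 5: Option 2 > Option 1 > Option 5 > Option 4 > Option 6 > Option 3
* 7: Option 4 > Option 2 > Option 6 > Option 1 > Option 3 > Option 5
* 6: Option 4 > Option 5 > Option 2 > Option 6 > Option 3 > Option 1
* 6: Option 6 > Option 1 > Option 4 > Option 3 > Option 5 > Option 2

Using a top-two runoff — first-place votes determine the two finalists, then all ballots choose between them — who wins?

Option 4

Round 1 first-place votes: Option 1 5, Option 2 5, Option 3 0, Option 4 13, Option 5 7, Option 6 6. Option 4 and Option 5 advance.
Runoff: Option 4 is ranked above Option 5 on 24 ballots, Option 5 above Option 4 on 12.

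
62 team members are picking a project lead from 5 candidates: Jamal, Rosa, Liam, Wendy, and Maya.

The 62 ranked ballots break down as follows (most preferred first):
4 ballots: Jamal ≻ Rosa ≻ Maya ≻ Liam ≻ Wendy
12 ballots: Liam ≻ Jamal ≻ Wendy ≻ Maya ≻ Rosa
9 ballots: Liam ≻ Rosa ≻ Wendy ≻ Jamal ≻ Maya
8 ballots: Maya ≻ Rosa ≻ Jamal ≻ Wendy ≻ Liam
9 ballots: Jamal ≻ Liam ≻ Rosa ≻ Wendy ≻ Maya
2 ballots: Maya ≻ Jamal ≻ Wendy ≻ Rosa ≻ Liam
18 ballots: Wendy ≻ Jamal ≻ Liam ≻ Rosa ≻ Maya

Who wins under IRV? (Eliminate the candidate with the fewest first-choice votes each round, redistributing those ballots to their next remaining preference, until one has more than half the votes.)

Round 1: Jamal 13, Rosa 0, Liam 21, Wendy 18, Maya 10. Rosa eliminated.
Round 2: Jamal 13, Liam 21, Wendy 18, Maya 10. Maya eliminated.
Round 3: Jamal 23, Liam 21, Wendy 18. Wendy eliminated.
Round 4: Jamal 41, Liam 21. Jamal has a majority (≥32).

Jamal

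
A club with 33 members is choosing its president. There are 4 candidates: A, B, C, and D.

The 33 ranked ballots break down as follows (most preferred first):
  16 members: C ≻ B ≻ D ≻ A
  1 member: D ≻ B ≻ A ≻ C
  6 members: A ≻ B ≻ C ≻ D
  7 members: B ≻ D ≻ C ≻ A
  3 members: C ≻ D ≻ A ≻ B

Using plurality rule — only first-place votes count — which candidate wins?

C

First-place votes: A 6, B 7, C 19, D 1.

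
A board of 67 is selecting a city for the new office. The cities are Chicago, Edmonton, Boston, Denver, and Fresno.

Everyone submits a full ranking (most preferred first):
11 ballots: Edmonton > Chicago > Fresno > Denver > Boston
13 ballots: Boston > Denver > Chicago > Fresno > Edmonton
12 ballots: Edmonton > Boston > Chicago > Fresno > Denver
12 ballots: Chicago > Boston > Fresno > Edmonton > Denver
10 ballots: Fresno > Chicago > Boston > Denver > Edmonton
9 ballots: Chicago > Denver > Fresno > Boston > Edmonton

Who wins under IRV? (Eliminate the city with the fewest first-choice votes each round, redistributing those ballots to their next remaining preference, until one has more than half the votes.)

Round 1: Chicago 21, Edmonton 23, Boston 13, Denver 0, Fresno 10. Denver eliminated.
Round 2: Chicago 21, Edmonton 23, Boston 13, Fresno 10. Fresno eliminated.
Round 3: Chicago 31, Edmonton 23, Boston 13. Boston eliminated.
Round 4: Chicago 44, Edmonton 23. Chicago has a majority (≥34).

Chicago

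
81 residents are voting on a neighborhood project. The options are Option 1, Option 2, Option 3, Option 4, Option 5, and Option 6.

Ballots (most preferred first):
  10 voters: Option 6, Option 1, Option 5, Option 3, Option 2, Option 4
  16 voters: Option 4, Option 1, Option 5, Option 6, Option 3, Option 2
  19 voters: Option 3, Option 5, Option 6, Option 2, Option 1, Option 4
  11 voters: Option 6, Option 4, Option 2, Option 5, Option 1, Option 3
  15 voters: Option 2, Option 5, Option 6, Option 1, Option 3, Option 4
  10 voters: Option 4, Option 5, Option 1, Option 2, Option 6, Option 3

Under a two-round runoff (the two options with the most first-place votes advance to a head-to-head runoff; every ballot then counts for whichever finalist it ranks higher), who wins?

Option 6

Round 1 first-place votes: Option 1 0, Option 2 15, Option 3 19, Option 4 26, Option 5 0, Option 6 21. Option 4 and Option 6 advance.
Runoff: Option 4 is ranked above Option 6 on 26 ballots, Option 6 above Option 4 on 55.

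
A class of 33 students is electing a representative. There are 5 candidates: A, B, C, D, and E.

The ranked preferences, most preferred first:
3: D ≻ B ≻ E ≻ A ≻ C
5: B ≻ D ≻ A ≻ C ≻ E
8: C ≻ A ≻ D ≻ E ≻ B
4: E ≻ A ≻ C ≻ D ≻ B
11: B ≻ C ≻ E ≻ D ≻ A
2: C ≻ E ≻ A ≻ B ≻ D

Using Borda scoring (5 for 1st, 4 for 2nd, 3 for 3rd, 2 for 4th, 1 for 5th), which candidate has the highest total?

A: 3×2 + 5×3 + 8×4 + 4×4 + 11×1 + 2×3 = 86
B: 3×4 + 5×5 + 8×1 + 4×1 + 11×5 + 2×2 = 108
C: 3×1 + 5×2 + 8×5 + 4×3 + 11×4 + 2×5 = 119
D: 3×5 + 5×4 + 8×3 + 4×2 + 11×2 + 2×1 = 91
E: 3×3 + 5×1 + 8×2 + 4×5 + 11×3 + 2×4 = 91

C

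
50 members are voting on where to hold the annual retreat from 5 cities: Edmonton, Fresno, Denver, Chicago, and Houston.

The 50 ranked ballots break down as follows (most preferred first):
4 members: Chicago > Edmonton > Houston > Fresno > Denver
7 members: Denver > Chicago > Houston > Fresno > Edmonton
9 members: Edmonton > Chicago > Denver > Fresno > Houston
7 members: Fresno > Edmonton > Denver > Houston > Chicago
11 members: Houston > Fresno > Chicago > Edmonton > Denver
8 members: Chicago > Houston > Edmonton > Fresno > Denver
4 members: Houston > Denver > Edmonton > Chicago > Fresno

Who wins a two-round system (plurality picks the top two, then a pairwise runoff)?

Chicago

Round 1 first-place votes: Edmonton 9, Fresno 7, Denver 7, Chicago 12, Houston 15. Houston and Chicago advance.
Runoff: Houston is ranked above Chicago on 22 ballots, Chicago above Houston on 28.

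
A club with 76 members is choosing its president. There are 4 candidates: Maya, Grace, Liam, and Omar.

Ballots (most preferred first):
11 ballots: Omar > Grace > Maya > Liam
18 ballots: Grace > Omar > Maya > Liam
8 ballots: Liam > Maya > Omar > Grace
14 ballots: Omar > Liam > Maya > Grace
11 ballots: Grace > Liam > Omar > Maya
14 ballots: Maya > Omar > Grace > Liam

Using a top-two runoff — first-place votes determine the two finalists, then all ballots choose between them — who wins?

Omar

Round 1 first-place votes: Maya 14, Grace 29, Liam 8, Omar 25. Grace and Omar advance.
Runoff: Grace is ranked above Omar on 29 ballots, Omar above Grace on 47.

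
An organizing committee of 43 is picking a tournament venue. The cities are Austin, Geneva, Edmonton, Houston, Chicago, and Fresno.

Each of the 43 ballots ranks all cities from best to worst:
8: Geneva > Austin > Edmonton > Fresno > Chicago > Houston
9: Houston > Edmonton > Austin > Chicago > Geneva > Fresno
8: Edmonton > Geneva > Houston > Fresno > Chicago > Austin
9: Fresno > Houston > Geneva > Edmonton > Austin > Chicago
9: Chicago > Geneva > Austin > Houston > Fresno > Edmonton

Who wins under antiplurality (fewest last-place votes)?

Geneva

Last-place votes: Austin 8, Geneva 0, Edmonton 9, Houston 8, Chicago 9, Fresno 9.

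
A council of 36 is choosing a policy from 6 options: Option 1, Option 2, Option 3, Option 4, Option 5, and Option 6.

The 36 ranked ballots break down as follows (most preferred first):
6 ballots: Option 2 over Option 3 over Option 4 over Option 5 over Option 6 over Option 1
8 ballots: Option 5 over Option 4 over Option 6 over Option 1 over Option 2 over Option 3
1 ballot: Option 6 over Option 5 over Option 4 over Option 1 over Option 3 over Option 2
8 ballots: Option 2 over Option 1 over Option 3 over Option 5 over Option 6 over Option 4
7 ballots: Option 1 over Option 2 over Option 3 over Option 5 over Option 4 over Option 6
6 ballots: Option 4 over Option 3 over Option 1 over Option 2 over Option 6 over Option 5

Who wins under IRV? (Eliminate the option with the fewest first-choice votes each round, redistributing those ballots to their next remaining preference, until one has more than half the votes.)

Round 1: Option 1 7, Option 2 14, Option 3 0, Option 4 6, Option 5 8, Option 6 1. Option 3 eliminated.
Round 2: Option 1 7, Option 2 14, Option 4 6, Option 5 8, Option 6 1. Option 6 eliminated.
Round 3: Option 1 7, Option 2 14, Option 4 6, Option 5 9. Option 4 eliminated.
Round 4: Option 1 13, Option 2 14, Option 5 9. Option 5 eliminated.
Round 5: Option 1 22, Option 2 14. Option 1 has a majority (≥19).

Option 1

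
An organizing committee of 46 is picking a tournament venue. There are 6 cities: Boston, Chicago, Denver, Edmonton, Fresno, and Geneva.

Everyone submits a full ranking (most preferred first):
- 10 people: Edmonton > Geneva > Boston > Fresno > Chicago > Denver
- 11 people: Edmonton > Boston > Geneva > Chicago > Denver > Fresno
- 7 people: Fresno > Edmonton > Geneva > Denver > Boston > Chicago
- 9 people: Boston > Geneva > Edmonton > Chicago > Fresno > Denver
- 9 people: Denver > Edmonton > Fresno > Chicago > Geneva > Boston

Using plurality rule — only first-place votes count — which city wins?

Edmonton

First-place votes: Boston 9, Chicago 0, Denver 9, Edmonton 21, Fresno 7, Geneva 0.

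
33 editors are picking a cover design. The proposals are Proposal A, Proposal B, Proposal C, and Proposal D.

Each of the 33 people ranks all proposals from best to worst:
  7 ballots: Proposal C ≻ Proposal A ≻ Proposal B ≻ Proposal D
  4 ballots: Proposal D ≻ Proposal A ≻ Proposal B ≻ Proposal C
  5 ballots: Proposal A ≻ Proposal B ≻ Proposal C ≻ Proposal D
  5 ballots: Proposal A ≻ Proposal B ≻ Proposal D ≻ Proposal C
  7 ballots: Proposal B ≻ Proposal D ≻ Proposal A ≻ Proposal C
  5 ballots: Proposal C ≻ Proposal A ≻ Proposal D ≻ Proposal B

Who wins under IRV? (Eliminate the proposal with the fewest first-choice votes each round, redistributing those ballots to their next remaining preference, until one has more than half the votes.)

Round 1: Proposal A 10, Proposal B 7, Proposal C 12, Proposal D 4. Proposal D eliminated.
Round 2: Proposal A 14, Proposal B 7, Proposal C 12. Proposal B eliminated.
Round 3: Proposal A 21, Proposal C 12. Proposal A has a majority (≥17).

Proposal A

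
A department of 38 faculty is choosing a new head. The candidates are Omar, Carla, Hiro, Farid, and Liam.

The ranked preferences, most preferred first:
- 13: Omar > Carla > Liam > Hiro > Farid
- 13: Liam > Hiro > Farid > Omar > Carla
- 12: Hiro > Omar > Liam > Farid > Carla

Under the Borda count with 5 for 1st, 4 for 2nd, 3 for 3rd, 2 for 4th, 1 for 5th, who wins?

Omar: 13×5 + 13×2 + 12×4 = 139
Carla: 13×4 + 13×1 + 12×1 = 77
Hiro: 13×2 + 13×4 + 12×5 = 138
Farid: 13×1 + 13×3 + 12×2 = 76
Liam: 13×3 + 13×5 + 12×3 = 140

Liam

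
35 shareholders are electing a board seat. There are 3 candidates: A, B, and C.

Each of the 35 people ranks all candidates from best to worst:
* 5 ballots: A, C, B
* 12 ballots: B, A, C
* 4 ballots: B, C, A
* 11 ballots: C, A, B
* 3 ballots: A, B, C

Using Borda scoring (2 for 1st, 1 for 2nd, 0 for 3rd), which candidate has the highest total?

A: 5×2 + 12×1 + 4×0 + 11×1 + 3×2 = 39
B: 5×0 + 12×2 + 4×2 + 11×0 + 3×1 = 35
C: 5×1 + 12×0 + 4×1 + 11×2 + 3×0 = 31

A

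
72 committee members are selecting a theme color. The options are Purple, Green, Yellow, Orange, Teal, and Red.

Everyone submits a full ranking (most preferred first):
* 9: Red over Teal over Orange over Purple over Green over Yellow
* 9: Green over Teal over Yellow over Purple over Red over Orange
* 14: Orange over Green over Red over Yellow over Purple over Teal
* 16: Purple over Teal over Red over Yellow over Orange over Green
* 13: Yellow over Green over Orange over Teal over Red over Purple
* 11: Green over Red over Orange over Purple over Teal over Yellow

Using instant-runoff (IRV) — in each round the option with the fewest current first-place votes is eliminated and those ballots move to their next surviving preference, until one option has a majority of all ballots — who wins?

Round 1: Purple 16, Green 20, Yellow 13, Orange 14, Teal 0, Red 9. Teal eliminated.
Round 2: Purple 16, Green 20, Yellow 13, Orange 14, Red 9. Red eliminated.
Round 3: Purple 16, Green 20, Yellow 13, Orange 23. Yellow eliminated.
Round 4: Purple 16, Green 33, Orange 23. Purple eliminated.
Round 5: Green 33, Orange 39. Orange has a majority (≥37).

Orange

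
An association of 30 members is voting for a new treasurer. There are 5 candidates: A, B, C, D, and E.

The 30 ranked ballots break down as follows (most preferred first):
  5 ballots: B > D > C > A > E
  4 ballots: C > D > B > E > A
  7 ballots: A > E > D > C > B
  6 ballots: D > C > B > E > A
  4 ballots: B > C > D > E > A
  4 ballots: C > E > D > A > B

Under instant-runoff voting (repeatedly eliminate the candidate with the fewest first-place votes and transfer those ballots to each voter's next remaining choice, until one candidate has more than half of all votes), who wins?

Round 1: A 7, B 9, C 8, D 6, E 0. E eliminated.
Round 2: A 7, B 9, C 8, D 6. D eliminated.
Round 3: A 7, B 9, C 14. A eliminated.
Round 4: B 9, C 21. C has a majority (≥16).

C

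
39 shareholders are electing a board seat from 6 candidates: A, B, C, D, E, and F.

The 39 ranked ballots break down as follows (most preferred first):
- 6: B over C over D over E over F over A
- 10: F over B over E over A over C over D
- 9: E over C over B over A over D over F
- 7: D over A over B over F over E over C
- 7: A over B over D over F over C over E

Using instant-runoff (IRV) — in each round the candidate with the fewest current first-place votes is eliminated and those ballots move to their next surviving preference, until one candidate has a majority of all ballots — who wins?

Round 1: A 7, B 6, C 0, D 7, E 9, F 10. C eliminated.
Round 2: A 7, B 6, D 7, E 9, F 10. B eliminated.
Round 3: A 7, D 13, E 9, F 10. A eliminated.
Round 4: D 20, E 9, F 10. D has a majority (≥20).

D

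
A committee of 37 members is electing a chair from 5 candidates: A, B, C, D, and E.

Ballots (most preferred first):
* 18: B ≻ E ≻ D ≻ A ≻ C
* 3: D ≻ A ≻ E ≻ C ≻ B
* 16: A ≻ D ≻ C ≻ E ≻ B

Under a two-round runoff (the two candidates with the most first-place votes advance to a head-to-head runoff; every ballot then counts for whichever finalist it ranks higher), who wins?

A

Round 1 first-place votes: A 16, B 18, C 0, D 3, E 0. B and A advance.
Runoff: B is ranked above A on 18 ballots, A above B on 19.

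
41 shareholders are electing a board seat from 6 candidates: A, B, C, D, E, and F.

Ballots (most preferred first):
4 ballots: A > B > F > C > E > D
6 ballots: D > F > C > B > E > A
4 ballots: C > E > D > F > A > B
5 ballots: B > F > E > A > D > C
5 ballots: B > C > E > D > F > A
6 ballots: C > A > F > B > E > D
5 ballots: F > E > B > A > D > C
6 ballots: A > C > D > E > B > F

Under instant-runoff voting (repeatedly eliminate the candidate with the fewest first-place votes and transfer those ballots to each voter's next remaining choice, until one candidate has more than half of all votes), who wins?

C

Round 1: A 10, B 10, C 10, D 6, E 0, F 5. E eliminated.
Round 2: A 10, B 10, C 10, D 6, F 5. F eliminated.
Round 3: A 10, B 15, C 10, D 6. D eliminated.
Round 4: A 10, B 15, C 16. A eliminated.
Round 5: B 19, C 22. C has a majority (≥21).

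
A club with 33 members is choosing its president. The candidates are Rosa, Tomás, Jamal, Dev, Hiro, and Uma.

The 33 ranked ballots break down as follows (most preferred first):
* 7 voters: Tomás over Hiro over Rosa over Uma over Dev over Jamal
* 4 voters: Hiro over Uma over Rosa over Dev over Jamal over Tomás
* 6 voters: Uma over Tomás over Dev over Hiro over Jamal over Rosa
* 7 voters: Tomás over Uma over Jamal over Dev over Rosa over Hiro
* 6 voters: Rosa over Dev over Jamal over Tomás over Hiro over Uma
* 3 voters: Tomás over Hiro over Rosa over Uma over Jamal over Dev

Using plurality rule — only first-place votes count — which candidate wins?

Tomás

First-place votes: Rosa 6, Tomás 17, Jamal 0, Dev 0, Hiro 4, Uma 6.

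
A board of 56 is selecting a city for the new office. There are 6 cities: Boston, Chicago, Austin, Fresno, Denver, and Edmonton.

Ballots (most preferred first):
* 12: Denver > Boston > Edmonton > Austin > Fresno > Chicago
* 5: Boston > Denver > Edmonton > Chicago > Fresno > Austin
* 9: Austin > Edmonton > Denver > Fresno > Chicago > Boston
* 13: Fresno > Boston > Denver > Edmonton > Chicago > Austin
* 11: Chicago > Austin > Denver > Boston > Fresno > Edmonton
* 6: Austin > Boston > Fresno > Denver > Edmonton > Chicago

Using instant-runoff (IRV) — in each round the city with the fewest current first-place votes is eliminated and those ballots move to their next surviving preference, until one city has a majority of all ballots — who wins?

Round 1: Boston 5, Chicago 11, Austin 15, Fresno 13, Denver 12, Edmonton 0. Edmonton eliminated.
Round 2: Boston 5, Chicago 11, Austin 15, Fresno 13, Denver 12. Boston eliminated.
Round 3: Chicago 11, Austin 15, Fresno 13, Denver 17. Chicago eliminated.
Round 4: Austin 26, Fresno 13, Denver 17. Fresno eliminated.
Round 5: Austin 26, Denver 30. Denver has a majority (≥29).

Denver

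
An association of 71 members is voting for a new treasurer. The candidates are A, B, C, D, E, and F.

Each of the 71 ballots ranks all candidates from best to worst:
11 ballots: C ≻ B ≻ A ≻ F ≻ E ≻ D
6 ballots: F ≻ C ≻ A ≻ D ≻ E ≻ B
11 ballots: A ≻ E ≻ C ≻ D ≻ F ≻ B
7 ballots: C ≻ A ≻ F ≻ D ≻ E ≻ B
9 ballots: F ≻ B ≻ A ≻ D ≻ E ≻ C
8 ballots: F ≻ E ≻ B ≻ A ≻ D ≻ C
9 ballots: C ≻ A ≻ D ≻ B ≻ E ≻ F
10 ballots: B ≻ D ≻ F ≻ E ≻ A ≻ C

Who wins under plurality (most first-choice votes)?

C

First-place votes: A 11, B 10, C 27, D 0, E 0, F 23.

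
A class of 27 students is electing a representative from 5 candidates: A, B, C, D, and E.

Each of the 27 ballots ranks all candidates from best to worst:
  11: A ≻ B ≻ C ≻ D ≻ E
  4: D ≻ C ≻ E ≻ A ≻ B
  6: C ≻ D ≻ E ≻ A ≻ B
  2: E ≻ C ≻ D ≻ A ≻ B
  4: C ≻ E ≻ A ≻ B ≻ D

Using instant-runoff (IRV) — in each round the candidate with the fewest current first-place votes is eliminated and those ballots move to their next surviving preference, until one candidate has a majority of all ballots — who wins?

Round 1: A 11, B 0, C 10, D 4, E 2. B eliminated.
Round 2: A 11, C 10, D 4, E 2. E eliminated.
Round 3: A 11, C 12, D 4. D eliminated.
Round 4: A 11, C 16. C has a majority (≥14).

C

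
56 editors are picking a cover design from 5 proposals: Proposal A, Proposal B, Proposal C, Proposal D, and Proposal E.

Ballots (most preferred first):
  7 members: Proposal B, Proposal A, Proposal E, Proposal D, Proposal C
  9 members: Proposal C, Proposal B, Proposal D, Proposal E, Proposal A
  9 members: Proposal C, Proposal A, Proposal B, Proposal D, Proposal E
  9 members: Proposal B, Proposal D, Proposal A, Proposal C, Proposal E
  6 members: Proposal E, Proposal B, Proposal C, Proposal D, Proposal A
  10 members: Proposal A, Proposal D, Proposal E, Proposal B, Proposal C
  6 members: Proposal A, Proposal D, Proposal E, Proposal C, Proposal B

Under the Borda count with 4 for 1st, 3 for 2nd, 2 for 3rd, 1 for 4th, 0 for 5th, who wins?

Proposal A: 7×3 + 9×0 + 9×3 + 9×2 + 6×0 + 10×4 + 6×4 = 130
Proposal B: 7×4 + 9×3 + 9×2 + 9×4 + 6×3 + 10×1 + 6×0 = 137
Proposal C: 7×0 + 9×4 + 9×4 + 9×1 + 6×2 + 10×0 + 6×1 = 99
Proposal D: 7×1 + 9×2 + 9×1 + 9×3 + 6×1 + 10×3 + 6×3 = 115
Proposal E: 7×2 + 9×1 + 9×0 + 9×0 + 6×4 + 10×2 + 6×2 = 79

Proposal B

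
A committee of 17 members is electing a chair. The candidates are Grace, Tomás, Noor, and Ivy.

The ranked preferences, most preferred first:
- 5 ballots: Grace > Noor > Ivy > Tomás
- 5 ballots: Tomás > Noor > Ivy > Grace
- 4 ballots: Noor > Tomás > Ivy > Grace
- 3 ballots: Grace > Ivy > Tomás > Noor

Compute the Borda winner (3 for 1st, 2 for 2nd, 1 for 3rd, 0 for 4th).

Noor

Grace: 5×3 + 5×0 + 4×0 + 3×3 = 24
Tomás: 5×0 + 5×3 + 4×2 + 3×1 = 26
Noor: 5×2 + 5×2 + 4×3 + 3×0 = 32
Ivy: 5×1 + 5×1 + 4×1 + 3×2 = 20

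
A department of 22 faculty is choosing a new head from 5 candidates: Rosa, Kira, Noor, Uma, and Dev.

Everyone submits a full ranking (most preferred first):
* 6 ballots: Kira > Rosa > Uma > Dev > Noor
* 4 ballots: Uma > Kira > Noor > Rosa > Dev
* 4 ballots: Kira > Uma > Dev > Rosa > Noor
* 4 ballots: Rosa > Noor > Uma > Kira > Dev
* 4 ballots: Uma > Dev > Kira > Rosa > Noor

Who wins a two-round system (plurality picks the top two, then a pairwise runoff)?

Round 1 first-place votes: Rosa 4, Kira 10, Noor 0, Uma 8, Dev 0. Kira and Uma advance.
Runoff: Kira is ranked above Uma on 10 ballots, Uma above Kira on 12.

Uma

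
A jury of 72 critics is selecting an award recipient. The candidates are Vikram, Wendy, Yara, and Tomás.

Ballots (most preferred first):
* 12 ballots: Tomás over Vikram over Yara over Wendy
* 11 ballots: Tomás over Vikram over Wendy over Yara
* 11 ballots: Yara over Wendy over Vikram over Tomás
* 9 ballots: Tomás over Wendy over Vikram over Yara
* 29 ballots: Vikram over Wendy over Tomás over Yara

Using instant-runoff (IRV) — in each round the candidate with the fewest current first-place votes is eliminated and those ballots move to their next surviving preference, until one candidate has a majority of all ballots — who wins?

Round 1: Vikram 29, Wendy 0, Yara 11, Tomás 32. Wendy eliminated.
Round 2: Vikram 29, Yara 11, Tomás 32. Yara eliminated.
Round 3: Vikram 40, Tomás 32. Vikram has a majority (≥37).

Vikram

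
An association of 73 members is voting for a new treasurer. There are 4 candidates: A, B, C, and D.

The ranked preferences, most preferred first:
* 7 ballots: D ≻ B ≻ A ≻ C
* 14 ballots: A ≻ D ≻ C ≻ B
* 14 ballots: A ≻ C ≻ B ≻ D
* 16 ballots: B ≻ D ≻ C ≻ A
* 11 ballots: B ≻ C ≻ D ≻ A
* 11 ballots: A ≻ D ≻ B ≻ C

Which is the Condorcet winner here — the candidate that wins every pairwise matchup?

A vs B: 39–34
A vs C: 46–27
A vs D: 39–34
A beats every other candidate.

A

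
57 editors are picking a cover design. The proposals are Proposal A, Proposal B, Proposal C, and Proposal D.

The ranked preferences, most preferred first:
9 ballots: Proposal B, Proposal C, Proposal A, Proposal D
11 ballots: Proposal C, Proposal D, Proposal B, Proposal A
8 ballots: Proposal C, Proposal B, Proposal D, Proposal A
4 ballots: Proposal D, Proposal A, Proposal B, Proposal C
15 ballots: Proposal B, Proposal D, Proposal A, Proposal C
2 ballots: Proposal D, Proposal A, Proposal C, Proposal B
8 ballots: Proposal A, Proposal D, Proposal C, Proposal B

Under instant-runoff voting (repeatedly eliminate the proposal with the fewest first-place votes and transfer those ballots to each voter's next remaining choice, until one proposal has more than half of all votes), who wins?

Round 1: Proposal A 8, Proposal B 24, Proposal C 19, Proposal D 6. Proposal D eliminated.
Round 2: Proposal A 14, Proposal B 24, Proposal C 19. Proposal A eliminated.
Round 3: Proposal B 28, Proposal C 29. Proposal C has a majority (≥29).

Proposal C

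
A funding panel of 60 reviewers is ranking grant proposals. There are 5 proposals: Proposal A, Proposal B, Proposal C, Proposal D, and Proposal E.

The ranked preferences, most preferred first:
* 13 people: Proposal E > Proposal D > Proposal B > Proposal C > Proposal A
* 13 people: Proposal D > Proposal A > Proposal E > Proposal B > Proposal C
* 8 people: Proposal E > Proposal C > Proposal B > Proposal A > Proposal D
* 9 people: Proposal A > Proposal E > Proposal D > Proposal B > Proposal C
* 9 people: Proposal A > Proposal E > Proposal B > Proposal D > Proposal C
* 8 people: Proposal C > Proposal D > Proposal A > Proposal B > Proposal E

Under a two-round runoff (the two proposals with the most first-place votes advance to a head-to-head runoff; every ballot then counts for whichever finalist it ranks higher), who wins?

Proposal A

Round 1 first-place votes: Proposal A 18, Proposal B 0, Proposal C 8, Proposal D 13, Proposal E 21. Proposal E and Proposal A advance.
Runoff: Proposal E is ranked above Proposal A on 21 ballots, Proposal A above Proposal E on 39.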